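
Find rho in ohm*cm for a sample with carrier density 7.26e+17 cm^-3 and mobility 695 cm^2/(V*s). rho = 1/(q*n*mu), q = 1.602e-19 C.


Step 1: sigma = q * n * mu = 1.602e-19 * 7.26e+17 * 695 = 8.08321e+01 S/cm
Step 2: rho = 1 / sigma = 1 / 8.08321e+01 = 0.01237 ohm*cm

0.01237


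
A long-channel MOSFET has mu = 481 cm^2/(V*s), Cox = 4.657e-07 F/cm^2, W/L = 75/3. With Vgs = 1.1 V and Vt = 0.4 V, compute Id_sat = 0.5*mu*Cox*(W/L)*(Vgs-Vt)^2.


Step 1: Overdrive voltage Vov = Vgs - Vt = 1.1 - 0.4 = 0.7 V
Step 2: W/L = 75/3 = 25
Step 3: Id = 0.5 * 481 * 4.657e-07 * 25 * 0.7^2
Step 4: Id = 1.37e-03 A

1.37e-03


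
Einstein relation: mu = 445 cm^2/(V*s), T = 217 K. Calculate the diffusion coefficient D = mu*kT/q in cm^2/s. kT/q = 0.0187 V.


Step 1: D = mu * (kT/q)
Step 2: D = 445 * 0.0187
Step 3: D = 8.32 cm^2/s

8.32


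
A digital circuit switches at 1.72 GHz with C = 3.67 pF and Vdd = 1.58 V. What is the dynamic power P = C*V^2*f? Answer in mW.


Step 1: V^2 = 1.58^2 = 2.4964 V^2
Step 2: P = C*V^2*f = 3.67e-12 F * 2.4964 * 1.72e9 Hz
Step 3: P = 1.575827536e-02 W
Step 4: P = 15.758 mW

15.758


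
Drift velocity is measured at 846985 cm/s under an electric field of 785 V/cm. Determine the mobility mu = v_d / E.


Step 1: mu = v_d / E
Step 2: mu = 846985 / 785
Step 3: mu = 1078.96 cm^2/(V*s)

1078.96


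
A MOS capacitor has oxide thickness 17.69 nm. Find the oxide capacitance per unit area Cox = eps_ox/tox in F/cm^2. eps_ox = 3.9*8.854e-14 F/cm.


Step 1: eps_ox = 3.9 * 8.854e-14 = 3.45306e-13 F/cm
Step 2: tox in cm = 17.69 nm * 1e-7 = 1.7690e-06 cm
Step 3: Cox = 3.45306e-13 / 1.7690e-06 = 1.95e-07 F/cm^2

1.95e-07


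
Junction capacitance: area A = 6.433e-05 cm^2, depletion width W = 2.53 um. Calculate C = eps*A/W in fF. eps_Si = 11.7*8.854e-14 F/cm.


Step 1: eps_Si = 11.7 * 8.854e-14 = 1.035918e-12 F/cm
Step 2: W in cm = 2.53 * 1e-4 = 2.53e-04 cm
Step 3: C = 1.035918e-12 * 6.433e-05 / 2.53e-04 = 2.634016e-13 F
Step 4: C = 263.4 fF

263.4


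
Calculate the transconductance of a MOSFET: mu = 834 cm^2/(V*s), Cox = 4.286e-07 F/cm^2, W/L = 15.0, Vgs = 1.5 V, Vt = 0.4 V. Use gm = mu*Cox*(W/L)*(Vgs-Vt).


Step 1: Vov = Vgs - Vt = 1.5 - 0.4 = 1.1 V
Step 2: gm = mu * Cox * (W/L) * Vov
Step 3: gm = 834 * 4.286e-07 * 15.0 * 1.1 = 5.90e-03 S

5.90e-03


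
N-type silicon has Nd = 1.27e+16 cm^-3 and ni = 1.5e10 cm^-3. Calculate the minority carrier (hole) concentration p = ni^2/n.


Step 1: Since Nd >> ni, n ≈ Nd = 1.27e+16 cm^-3
Step 2: p = ni^2 / n = (1.5e10)^2 / 1.27e+16
Step 3: p = 2.25e20 / 1.27e+16 = 1.77e+04 cm^-3

1.77e+04


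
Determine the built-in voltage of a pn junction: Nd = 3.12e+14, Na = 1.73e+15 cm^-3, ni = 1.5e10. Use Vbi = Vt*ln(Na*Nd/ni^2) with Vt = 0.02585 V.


Step 1: Compute Na*Nd/ni^2 = 1.73e+15 * 3.12e+14 / (1.5e10)^2 = 2.3989e+09
Step 2: ln(2.3989e+09) = 21.5983
Step 3: Vbi = 0.02585 * 21.5983 = 0.558 V

0.558


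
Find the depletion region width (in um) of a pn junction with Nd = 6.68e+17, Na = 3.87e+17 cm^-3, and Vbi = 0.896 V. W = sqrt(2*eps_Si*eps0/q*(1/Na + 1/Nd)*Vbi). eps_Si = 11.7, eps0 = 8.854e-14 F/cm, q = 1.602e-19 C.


Step 1: 1/Na + 1/Nd = 1/3.87e+17 + 1/6.68e+17 = 4.08099e-18
Step 2: 2*eps*eps0/q = 2*11.7*8.854e-14/1.602e-19 = 1.293281e+07
Step 3: W^2 = 1.293281e+07 * 4.08099e-18 * 0.896 = 4.72897e-11
Step 4: W = sqrt(4.72897e-11) = 6.877e-06 cm = 0.06877 um

0.06877


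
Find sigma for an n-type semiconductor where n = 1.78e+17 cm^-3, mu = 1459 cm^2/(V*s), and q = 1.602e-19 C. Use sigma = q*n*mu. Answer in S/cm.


Step 1: sigma = q * n * mu
Step 2: sigma = 1.602e-19 * 1.78e+17 * 1459
Step 3: sigma = 4.160e+01 S/cm

4.160e+01


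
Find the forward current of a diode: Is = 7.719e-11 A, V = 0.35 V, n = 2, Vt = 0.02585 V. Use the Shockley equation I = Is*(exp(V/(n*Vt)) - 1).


Step 1: V/(n*Vt) = 0.35/(2*0.02585) = 6.7698
Step 2: exp(6.7698) = 8.7114e+02
Step 3: I = 7.719e-11 * (8.7114e+02 - 1) = 6.72e-08 A

6.72e-08


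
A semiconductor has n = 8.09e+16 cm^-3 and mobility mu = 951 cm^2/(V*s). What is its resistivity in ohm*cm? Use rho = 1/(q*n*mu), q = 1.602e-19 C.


Step 1: sigma = q * n * mu = 1.602e-19 * 8.09e+16 * 951 = 1.23251e+01 S/cm
Step 2: rho = 1 / sigma = 1 / 1.23251e+01 = 0.08114 ohm*cm

0.08114


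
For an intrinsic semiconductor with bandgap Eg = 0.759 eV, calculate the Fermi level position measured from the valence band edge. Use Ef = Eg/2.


Step 1: For an intrinsic semiconductor, the Fermi level sits at midgap.
Step 2: Ef = Eg / 2 = 0.759 / 2 = 0.3795 eV

0.3795


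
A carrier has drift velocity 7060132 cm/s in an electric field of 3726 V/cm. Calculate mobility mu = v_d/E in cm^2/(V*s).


Step 1: mu = v_d / E
Step 2: mu = 7060132 / 3726
Step 3: mu = 1894.83 cm^2/(V*s)

1894.83


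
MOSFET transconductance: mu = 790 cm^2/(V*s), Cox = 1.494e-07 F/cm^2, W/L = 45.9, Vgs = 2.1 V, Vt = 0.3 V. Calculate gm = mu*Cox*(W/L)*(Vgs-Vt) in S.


Step 1: Vov = Vgs - Vt = 2.1 - 0.3 = 1.8 V
Step 2: gm = mu * Cox * (W/L) * Vov
Step 3: gm = 790 * 1.494e-07 * 45.9 * 1.8 = 9.75e-03 S

9.75e-03


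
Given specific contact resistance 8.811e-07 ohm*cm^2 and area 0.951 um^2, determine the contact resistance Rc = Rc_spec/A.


Step 1: Convert area to cm^2: 0.951 um^2 = 9.5100e-09 cm^2
Step 2: Rc = Rc_spec / A = 8.811e-07 / 9.5100e-09
Step 3: Rc = 9.26e+01 ohms

9.26e+01


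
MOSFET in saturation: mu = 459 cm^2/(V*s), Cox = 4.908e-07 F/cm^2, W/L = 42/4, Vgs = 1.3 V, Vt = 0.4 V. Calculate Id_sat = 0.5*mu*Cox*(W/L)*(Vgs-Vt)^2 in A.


Step 1: Overdrive voltage Vov = Vgs - Vt = 1.3 - 0.4 = 0.9 V
Step 2: W/L = 42/4 = 10.5
Step 3: Id = 0.5 * 459 * 4.908e-07 * 10.5 * 0.9^2
Step 4: Id = 9.58e-04 A

9.58e-04


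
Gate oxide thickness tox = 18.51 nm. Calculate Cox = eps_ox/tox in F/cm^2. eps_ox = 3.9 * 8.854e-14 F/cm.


Step 1: eps_ox = 3.9 * 8.854e-14 = 3.45306e-13 F/cm
Step 2: tox in cm = 18.51 nm * 1e-7 = 1.8510e-06 cm
Step 3: Cox = 3.45306e-13 / 1.8510e-06 = 1.87e-07 F/cm^2

1.87e-07


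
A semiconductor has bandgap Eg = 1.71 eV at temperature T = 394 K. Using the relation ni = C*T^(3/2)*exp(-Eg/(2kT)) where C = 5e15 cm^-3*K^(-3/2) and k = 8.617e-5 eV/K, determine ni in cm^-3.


Step 1: Compute kT = 8.617e-5 * 394 = 0.03395098 eV
Step 2: Exponent = -Eg/(2kT) = -1.71/(2*0.03395098) = -25.18337
Step 3: T^(3/2) = 394^1.5 = 7820.68
Step 4: ni = 5e15 * 7820.68 * exp(-25.18337) = 4.52e+08 cm^-3

4.52e+08


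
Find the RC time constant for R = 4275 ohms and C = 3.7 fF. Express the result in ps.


Step 1: tau = R * C
Step 2: tau = 4275 * 3.7 fF = 4275 * 3.7e-15 F
Step 3: tau = 1.58175e-11 s = 15.8175 ps

15.8175


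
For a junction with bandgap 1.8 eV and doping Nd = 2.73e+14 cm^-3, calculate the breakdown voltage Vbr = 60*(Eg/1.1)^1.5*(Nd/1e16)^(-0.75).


Step 1: Eg/1.1 = 1.8/1.1 = 1.636364
Step 2: (Eg/1.1)^1.5 = 1.636364^1.5 = 2.093244
Step 3: (Nd/1e16)^(-0.75) = (0.0273)^(-0.75) = 14.889428
Step 4: Vbr = 60 * 2.093244 * 14.889428 = 1870.0 V

1870.0


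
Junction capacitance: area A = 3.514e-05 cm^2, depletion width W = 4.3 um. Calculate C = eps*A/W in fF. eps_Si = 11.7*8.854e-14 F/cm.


Step 1: eps_Si = 11.7 * 8.854e-14 = 1.035918e-12 F/cm
Step 2: W in cm = 4.3 * 1e-4 = 4.30e-04 cm
Step 3: C = 1.035918e-12 * 3.514e-05 / 4.30e-04 = 8.465618e-14 F
Step 4: C = 84.66 fF

84.66


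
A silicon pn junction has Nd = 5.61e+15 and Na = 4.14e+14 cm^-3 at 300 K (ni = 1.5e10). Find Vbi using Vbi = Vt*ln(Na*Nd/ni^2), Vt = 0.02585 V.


Step 1: Compute Na*Nd/ni^2 = 4.14e+14 * 5.61e+15 / (1.5e10)^2 = 1.0322e+10
Step 2: ln(1.0322e+10) = 23.0575
Step 3: Vbi = 0.02585 * 23.0575 = 0.596 V

0.596


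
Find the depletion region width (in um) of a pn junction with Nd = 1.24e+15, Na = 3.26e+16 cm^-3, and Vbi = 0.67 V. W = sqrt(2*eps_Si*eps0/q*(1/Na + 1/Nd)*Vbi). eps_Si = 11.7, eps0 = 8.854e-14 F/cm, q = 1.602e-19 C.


Step 1: 1/Na + 1/Nd = 1/3.26e+16 + 1/1.24e+15 = 8.37126e-16
Step 2: 2*eps*eps0/q = 2*11.7*8.854e-14/1.602e-19 = 1.293281e+07
Step 3: W^2 = 1.293281e+07 * 8.37126e-16 * 0.67 = 7.25368e-09
Step 4: W = sqrt(7.25368e-09) = 8.517e-05 cm = 0.8517 um

0.8517


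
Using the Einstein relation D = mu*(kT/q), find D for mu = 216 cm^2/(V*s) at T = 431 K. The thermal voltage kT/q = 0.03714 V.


Step 1: D = mu * (kT/q)
Step 2: D = 216 * 0.03714
Step 3: D = 8.02 cm^2/s

8.02


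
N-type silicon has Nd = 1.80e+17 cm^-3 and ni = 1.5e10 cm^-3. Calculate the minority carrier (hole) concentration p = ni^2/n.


Step 1: Since Nd >> ni, n ≈ Nd = 1.80e+17 cm^-3
Step 2: p = ni^2 / n = (1.5e10)^2 / 1.80e+17
Step 3: p = 2.25e20 / 1.80e+17 = 1.25e+03 cm^-3

1.25e+03


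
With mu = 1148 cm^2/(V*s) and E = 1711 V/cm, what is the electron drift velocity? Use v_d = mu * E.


Step 1: v_d = mu * E
Step 2: v_d = 1148 * 1711 = 1964228
Step 3: v_d = 1.96e+06 cm/s

1.96e+06


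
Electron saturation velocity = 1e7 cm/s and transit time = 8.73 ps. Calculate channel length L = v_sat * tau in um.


Step 1: tau in seconds = 8.73 ps * 1e-12 = 8.7300e-12 s
Step 2: L = v_sat * tau = 1e7 * 8.7300e-12 = 8.7300e-05 cm
Step 3: L in um = 8.7300e-05 * 1e4 = 0.873 um

0.873


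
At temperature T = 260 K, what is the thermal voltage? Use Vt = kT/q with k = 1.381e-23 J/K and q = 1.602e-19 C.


Step 1: kT = 1.381e-23 * 260 = 3.5906e-21 J
Step 2: Vt = kT/q = 3.5906e-21 / 1.602e-19
Step 3: Vt = 0.02241 V

0.02241


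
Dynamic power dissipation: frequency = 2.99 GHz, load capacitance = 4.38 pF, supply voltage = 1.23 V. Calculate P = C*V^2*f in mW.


Step 1: V^2 = 1.23^2 = 1.5129 V^2
Step 2: P = C*V^2*f = 4.38e-12 F * 1.5129 * 2.99e9 Hz
Step 3: P = 1.981324098e-02 W
Step 4: P = 19.813 mW

19.813


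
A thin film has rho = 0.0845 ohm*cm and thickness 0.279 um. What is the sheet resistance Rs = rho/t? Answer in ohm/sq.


Step 1: Convert thickness to cm: t = 0.279 um = 2.7900e-05 cm
Step 2: Rs = rho / t = 0.0845 / 2.7900e-05
Step 3: Rs = 3028.7 ohm/sq

3028.7


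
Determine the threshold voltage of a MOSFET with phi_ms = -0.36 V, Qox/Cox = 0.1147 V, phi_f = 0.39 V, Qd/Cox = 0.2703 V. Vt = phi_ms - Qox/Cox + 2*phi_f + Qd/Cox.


Step 1: Vt = phi_ms - Qox/Cox + 2*phi_f + Qd/Cox
Step 2: Vt = -0.36 - 0.1147 + 2*0.39 + 0.2703
Step 3: Vt = -0.36 - 0.1147 + 0.78 + 0.2703
Step 4: Vt = 0.5756 V

0.5756


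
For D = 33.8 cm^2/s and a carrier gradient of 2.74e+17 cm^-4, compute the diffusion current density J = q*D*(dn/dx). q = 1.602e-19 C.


Step 1: J = q * D * (dn/dx)
Step 2: J = 1.602e-19 * 33.8 * 2.74e+17
Step 3: J = 1.48e+00 A/cm^2

1.48e+00


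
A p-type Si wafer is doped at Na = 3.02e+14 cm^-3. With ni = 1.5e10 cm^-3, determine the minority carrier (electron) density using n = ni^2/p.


Step 1: Majority hole concentration p ≈ Na = 3.02e+14 cm^-3
Step 2: n = ni^2 / Na = (1.5e10)^2 / 3.02e+14
Step 3: n = 7.45e+05 cm^-3

7.45e+05


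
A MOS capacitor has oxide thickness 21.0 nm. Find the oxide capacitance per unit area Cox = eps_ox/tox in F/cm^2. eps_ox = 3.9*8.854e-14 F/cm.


Step 1: eps_ox = 3.9 * 8.854e-14 = 3.45306e-13 F/cm
Step 2: tox in cm = 21.0 nm * 1e-7 = 2.1000e-06 cm
Step 3: Cox = 3.45306e-13 / 2.1000e-06 = 1.64e-07 F/cm^2

1.64e-07


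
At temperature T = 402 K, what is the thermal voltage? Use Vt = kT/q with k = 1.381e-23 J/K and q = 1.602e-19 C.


Step 1: kT = 1.381e-23 * 402 = 5.55162e-21 J
Step 2: Vt = kT/q = 5.55162e-21 / 1.602e-19
Step 3: Vt = 0.03465 V

0.03465


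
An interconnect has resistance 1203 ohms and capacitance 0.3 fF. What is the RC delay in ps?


Step 1: tau = R * C
Step 2: tau = 1203 * 0.3 fF = 1203 * 3.0e-16 F
Step 3: tau = 3.609e-13 s = 0.3609 ps

0.3609


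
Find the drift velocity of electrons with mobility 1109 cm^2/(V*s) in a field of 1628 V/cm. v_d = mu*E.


Step 1: v_d = mu * E
Step 2: v_d = 1109 * 1628 = 1805452
Step 3: v_d = 1.81e+06 cm/s

1.81e+06


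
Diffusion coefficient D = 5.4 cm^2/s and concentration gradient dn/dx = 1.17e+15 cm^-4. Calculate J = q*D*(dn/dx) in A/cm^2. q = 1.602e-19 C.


Step 1: J = q * D * (dn/dx)
Step 2: J = 1.602e-19 * 5.4 * 1.17e+15
Step 3: J = 1.01e-03 A/cm^2

1.01e-03


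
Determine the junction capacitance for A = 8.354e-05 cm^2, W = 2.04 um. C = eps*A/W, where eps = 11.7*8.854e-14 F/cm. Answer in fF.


Step 1: eps_Si = 11.7 * 8.854e-14 = 1.035918e-12 F/cm
Step 2: W in cm = 2.04 * 1e-4 = 2.04e-04 cm
Step 3: C = 1.035918e-12 * 8.354e-05 / 2.04e-04 = 4.242186e-13 F
Step 4: C = 424.22 fF

424.22


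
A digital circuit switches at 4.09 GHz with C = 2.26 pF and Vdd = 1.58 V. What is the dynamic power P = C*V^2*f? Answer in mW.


Step 1: V^2 = 1.58^2 = 2.4964 V^2
Step 2: P = C*V^2*f = 2.26e-12 F * 2.4964 * 4.09e9 Hz
Step 3: P = 2.307522376e-02 W
Step 4: P = 23.075 mW

23.075


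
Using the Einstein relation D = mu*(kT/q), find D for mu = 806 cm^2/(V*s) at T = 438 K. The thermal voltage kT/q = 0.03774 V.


Step 1: D = mu * (kT/q)
Step 2: D = 806 * 0.03774
Step 3: D = 30.42 cm^2/s

30.42


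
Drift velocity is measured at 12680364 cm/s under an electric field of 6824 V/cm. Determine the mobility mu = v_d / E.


Step 1: mu = v_d / E
Step 2: mu = 12680364 / 6824
Step 3: mu = 1858.2 cm^2/(V*s)

1858.2


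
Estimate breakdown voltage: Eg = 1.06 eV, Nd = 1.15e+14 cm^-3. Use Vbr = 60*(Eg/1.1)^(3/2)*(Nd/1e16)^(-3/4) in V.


Step 1: Eg/1.1 = 1.06/1.1 = 0.963636
Step 2: (Eg/1.1)^1.5 = 0.963636^1.5 = 0.945953
Step 3: (Nd/1e16)^(-0.75) = (0.0115)^(-0.75) = 28.475845
Step 4: Vbr = 60 * 0.945953 * 28.475845 = 1616.2 V

1616.2


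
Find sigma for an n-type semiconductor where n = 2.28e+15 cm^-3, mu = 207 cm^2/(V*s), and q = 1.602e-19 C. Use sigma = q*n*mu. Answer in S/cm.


Step 1: sigma = q * n * mu
Step 2: sigma = 1.602e-19 * 2.28e+15 * 207
Step 3: sigma = 7.561e-02 S/cm

7.561e-02


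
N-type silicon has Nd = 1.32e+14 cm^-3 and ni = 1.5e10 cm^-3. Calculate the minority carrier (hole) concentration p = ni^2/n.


Step 1: Since Nd >> ni, n ≈ Nd = 1.32e+14 cm^-3
Step 2: p = ni^2 / n = (1.5e10)^2 / 1.32e+14
Step 3: p = 2.25e20 / 1.32e+14 = 1.70e+06 cm^-3

1.70e+06


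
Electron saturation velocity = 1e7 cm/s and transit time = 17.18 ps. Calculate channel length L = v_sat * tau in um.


Step 1: tau in seconds = 17.18 ps * 1e-12 = 1.7180e-11 s
Step 2: L = v_sat * tau = 1e7 * 1.7180e-11 = 1.7180e-04 cm
Step 3: L in um = 1.7180e-04 * 1e4 = 1.718 um

1.718


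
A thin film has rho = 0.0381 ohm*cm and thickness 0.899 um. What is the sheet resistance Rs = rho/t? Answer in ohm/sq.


Step 1: Convert thickness to cm: t = 0.899 um = 8.9900e-05 cm
Step 2: Rs = rho / t = 0.0381 / 8.9900e-05
Step 3: Rs = 423.8 ohm/sq

423.8


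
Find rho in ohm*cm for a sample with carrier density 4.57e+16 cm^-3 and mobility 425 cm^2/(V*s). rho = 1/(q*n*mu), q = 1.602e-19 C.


Step 1: sigma = q * n * mu = 1.602e-19 * 4.57e+16 * 425 = 3.11148e+00 S/cm
Step 2: rho = 1 / sigma = 1 / 3.11148e+00 = 0.3214 ohm*cm

0.3214


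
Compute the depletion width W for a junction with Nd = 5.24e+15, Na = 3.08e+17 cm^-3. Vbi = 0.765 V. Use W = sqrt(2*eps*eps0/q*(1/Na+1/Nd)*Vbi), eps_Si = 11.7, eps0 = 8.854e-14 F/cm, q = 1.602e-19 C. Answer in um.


Step 1: 1/Na + 1/Nd = 1/3.08e+17 + 1/5.24e+15 = 1.94086e-16
Step 2: 2*eps*eps0/q = 2*11.7*8.854e-14/1.602e-19 = 1.293281e+07
Step 3: W^2 = 1.293281e+07 * 1.94086e-16 * 0.765 = 1.92021e-09
Step 4: W = sqrt(1.92021e-09) = 4.382e-05 cm = 0.4382 um

0.4382


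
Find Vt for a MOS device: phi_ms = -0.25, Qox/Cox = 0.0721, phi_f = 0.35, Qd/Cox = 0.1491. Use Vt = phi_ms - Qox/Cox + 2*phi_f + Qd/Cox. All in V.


Step 1: Vt = phi_ms - Qox/Cox + 2*phi_f + Qd/Cox
Step 2: Vt = -0.25 - 0.0721 + 2*0.35 + 0.1491
Step 3: Vt = -0.25 - 0.0721 + 0.7 + 0.1491
Step 4: Vt = 0.527 V

0.527


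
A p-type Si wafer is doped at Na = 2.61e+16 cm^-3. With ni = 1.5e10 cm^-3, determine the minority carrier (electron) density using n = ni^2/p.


Step 1: Majority hole concentration p ≈ Na = 2.61e+16 cm^-3
Step 2: n = ni^2 / Na = (1.5e10)^2 / 2.61e+16
Step 3: n = 8.62e+03 cm^-3

8.62e+03


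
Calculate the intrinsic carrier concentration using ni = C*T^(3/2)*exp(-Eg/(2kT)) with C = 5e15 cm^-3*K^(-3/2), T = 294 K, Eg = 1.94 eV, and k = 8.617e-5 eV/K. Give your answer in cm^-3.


Step 1: Compute kT = 8.617e-5 * 294 = 0.02533398 eV
Step 2: Exponent = -Eg/(2kT) = -1.94/(2*0.02533398) = -38.28850
Step 3: T^(3/2) = 294^1.5 = 5041.05
Step 4: ni = 5e15 * 5041.05 * exp(-38.28850) = 5.93e+02 cm^-3

5.93e+02


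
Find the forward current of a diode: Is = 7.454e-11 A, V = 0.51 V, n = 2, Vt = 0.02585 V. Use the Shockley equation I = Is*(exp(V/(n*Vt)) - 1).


Step 1: V/(n*Vt) = 0.51/(2*0.02585) = 9.8646
Step 2: exp(9.8646) = 1.9237e+04
Step 3: I = 7.454e-11 * (1.9237e+04 - 1) = 1.43e-06 A

1.43e-06


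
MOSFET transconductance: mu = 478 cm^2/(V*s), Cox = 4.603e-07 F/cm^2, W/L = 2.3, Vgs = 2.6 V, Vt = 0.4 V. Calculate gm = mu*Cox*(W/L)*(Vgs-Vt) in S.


Step 1: Vov = Vgs - Vt = 2.6 - 0.4 = 2.2 V
Step 2: gm = mu * Cox * (W/L) * Vov
Step 3: gm = 478 * 4.603e-07 * 2.3 * 2.2 = 1.11e-03 S

1.11e-03


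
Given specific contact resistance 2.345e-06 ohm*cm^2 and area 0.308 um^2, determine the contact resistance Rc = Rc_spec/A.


Step 1: Convert area to cm^2: 0.308 um^2 = 3.0800e-09 cm^2
Step 2: Rc = Rc_spec / A = 2.345e-06 / 3.0800e-09
Step 3: Rc = 7.61e+02 ohms

7.61e+02


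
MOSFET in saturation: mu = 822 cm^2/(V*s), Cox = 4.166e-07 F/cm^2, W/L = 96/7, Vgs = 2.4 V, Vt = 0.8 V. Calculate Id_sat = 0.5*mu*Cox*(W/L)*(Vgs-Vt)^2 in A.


Step 1: Overdrive voltage Vov = Vgs - Vt = 2.4 - 0.8 = 1.6 V
Step 2: W/L = 96/7 = 13.7143
Step 3: Id = 0.5 * 822 * 4.166e-07 * 13.7143 * 1.6^2
Step 4: Id = 6.01e-03 A

6.01e-03


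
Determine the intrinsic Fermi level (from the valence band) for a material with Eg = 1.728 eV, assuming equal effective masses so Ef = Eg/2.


Step 1: For an intrinsic semiconductor, the Fermi level sits at midgap.
Step 2: Ef = Eg / 2 = 1.728 / 2 = 0.864 eV

0.864


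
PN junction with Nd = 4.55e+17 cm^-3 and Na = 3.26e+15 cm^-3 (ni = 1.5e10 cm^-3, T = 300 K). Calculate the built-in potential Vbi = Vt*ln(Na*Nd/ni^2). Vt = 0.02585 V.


Step 1: Compute Na*Nd/ni^2 = 3.26e+15 * 4.55e+17 / (1.5e10)^2 = 6.5924e+12
Step 2: ln(6.5924e+12) = 29.5169
Step 3: Vbi = 0.02585 * 29.5169 = 0.763 V

0.763


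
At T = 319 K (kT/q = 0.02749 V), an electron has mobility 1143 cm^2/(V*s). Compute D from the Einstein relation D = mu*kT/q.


Step 1: D = mu * (kT/q)
Step 2: D = 1143 * 0.02749
Step 3: D = 31.42 cm^2/s

31.42


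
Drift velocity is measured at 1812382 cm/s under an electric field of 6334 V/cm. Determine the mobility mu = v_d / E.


Step 1: mu = v_d / E
Step 2: mu = 1812382 / 6334
Step 3: mu = 286.14 cm^2/(V*s)

286.14


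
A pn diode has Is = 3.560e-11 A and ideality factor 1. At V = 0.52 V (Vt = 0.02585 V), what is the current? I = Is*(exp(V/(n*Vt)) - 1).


Step 1: V/(n*Vt) = 0.52/(1*0.02585) = 20.1161
Step 2: exp(20.1161) = 5.4489e+08
Step 3: I = 3.560e-11 * (5.4489e+08 - 1) = 1.94e-02 A

1.94e-02


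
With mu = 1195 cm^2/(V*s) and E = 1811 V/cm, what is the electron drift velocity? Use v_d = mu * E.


Step 1: v_d = mu * E
Step 2: v_d = 1195 * 1811 = 2164145
Step 3: v_d = 2.16e+06 cm/s

2.16e+06


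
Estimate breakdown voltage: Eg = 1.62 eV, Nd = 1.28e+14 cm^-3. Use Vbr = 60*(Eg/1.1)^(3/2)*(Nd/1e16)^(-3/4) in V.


Step 1: Eg/1.1 = 1.62/1.1 = 1.472727
Step 2: (Eg/1.1)^1.5 = 1.472727^1.5 = 1.787242
Step 3: (Nd/1e16)^(-0.75) = (0.0128)^(-0.75) = 26.278013
Step 4: Vbr = 60 * 1.787242 * 26.278013 = 2817.9 V

2817.9


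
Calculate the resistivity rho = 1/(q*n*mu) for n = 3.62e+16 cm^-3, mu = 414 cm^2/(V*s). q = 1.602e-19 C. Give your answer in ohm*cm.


Step 1: sigma = q * n * mu = 1.602e-19 * 3.62e+16 * 414 = 2.40089e+00 S/cm
Step 2: rho = 1 / sigma = 1 / 2.40089e+00 = 0.4165 ohm*cm

0.4165


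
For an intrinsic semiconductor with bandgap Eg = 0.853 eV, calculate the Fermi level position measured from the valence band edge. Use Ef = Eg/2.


Step 1: For an intrinsic semiconductor, the Fermi level sits at midgap.
Step 2: Ef = Eg / 2 = 0.853 / 2 = 0.4265 eV

0.4265


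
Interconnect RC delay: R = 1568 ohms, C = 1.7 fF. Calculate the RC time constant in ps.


Step 1: tau = R * C
Step 2: tau = 1568 * 1.7 fF = 1568 * 1.7e-15 F
Step 3: tau = 2.6656e-12 s = 2.6656 ps

2.6656


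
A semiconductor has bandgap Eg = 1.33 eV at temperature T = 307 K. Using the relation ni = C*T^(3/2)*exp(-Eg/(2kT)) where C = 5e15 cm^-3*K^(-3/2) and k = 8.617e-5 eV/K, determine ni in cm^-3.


Step 1: Compute kT = 8.617e-5 * 307 = 0.02645419 eV
Step 2: Exponent = -Eg/(2kT) = -1.33/(2*0.02645419) = -25.13779
Step 3: T^(3/2) = 307^1.5 = 5379.07
Step 4: ni = 5e15 * 5379.07 * exp(-25.13779) = 3.25e+08 cm^-3

3.25e+08


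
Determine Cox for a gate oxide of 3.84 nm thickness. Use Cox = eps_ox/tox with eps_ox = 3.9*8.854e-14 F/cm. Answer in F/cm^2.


Step 1: eps_ox = 3.9 * 8.854e-14 = 3.45306e-13 F/cm
Step 2: tox in cm = 3.84 nm * 1e-7 = 3.8400e-07 cm
Step 3: Cox = 3.45306e-13 / 3.8400e-07 = 8.99e-07 F/cm^2

8.99e-07


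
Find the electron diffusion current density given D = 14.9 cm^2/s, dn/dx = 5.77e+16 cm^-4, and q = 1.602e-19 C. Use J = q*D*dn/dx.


Step 1: J = q * D * (dn/dx)
Step 2: J = 1.602e-19 * 14.9 * 5.77e+16
Step 3: J = 1.38e-01 A/cm^2

1.38e-01


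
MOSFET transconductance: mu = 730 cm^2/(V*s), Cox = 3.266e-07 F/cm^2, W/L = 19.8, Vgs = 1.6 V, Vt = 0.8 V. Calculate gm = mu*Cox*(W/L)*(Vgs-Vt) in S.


Step 1: Vov = Vgs - Vt = 1.6 - 0.8 = 0.8 V
Step 2: gm = mu * Cox * (W/L) * Vov
Step 3: gm = 730 * 3.266e-07 * 19.8 * 0.8 = 3.78e-03 S

3.78e-03


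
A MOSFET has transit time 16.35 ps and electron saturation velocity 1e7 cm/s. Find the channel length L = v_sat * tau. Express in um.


Step 1: tau in seconds = 16.35 ps * 1e-12 = 1.6350e-11 s
Step 2: L = v_sat * tau = 1e7 * 1.6350e-11 = 1.6350e-04 cm
Step 3: L in um = 1.6350e-04 * 1e4 = 1.635 um

1.635


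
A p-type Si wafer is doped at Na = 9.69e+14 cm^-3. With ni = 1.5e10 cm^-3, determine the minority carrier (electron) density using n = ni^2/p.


Step 1: Majority hole concentration p ≈ Na = 9.69e+14 cm^-3
Step 2: n = ni^2 / Na = (1.5e10)^2 / 9.69e+14
Step 3: n = 2.32e+05 cm^-3

2.32e+05


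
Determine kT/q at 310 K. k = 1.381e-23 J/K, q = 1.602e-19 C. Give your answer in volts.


Step 1: kT = 1.381e-23 * 310 = 4.2811e-21 J
Step 2: Vt = kT/q = 4.2811e-21 / 1.602e-19
Step 3: Vt = 0.02672 V

0.02672


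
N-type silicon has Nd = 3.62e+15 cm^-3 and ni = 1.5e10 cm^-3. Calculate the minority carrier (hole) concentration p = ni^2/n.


Step 1: Since Nd >> ni, n ≈ Nd = 3.62e+15 cm^-3
Step 2: p = ni^2 / n = (1.5e10)^2 / 3.62e+15
Step 3: p = 2.25e20 / 3.62e+15 = 6.22e+04 cm^-3

6.22e+04


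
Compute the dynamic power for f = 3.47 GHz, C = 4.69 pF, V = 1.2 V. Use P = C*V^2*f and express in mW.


Step 1: V^2 = 1.2^2 = 1.44 V^2
Step 2: P = C*V^2*f = 4.69e-12 F * 1.44 * 3.47e9 Hz
Step 3: P = 2.3434992e-02 W
Step 4: P = 23.435 mW

23.435


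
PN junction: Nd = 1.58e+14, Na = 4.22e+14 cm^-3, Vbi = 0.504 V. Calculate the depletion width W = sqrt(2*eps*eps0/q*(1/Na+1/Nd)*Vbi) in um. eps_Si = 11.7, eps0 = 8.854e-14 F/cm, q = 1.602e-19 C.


Step 1: 1/Na + 1/Nd = 1/4.22e+14 + 1/1.58e+14 = 8.69878e-15
Step 2: 2*eps*eps0/q = 2*11.7*8.854e-14/1.602e-19 = 1.293281e+07
Step 3: W^2 = 1.293281e+07 * 8.69878e-15 * 0.504 = 5.66998e-08
Step 4: W = sqrt(5.66998e-08) = 2.381e-04 cm = 2.381 um

2.381


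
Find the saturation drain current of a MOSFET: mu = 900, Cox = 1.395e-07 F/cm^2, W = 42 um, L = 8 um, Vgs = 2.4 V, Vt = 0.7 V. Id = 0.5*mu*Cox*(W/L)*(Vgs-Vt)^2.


Step 1: Overdrive voltage Vov = Vgs - Vt = 2.4 - 0.7 = 1.7 V
Step 2: W/L = 42/8 = 5.25
Step 3: Id = 0.5 * 900 * 1.395e-07 * 5.25 * 1.7^2
Step 4: Id = 9.52e-04 A

9.52e-04


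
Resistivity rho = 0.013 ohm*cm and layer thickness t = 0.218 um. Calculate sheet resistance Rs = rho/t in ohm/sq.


Step 1: Convert thickness to cm: t = 0.218 um = 2.1800e-05 cm
Step 2: Rs = rho / t = 0.013 / 2.1800e-05
Step 3: Rs = 596.3 ohm/sq

596.3


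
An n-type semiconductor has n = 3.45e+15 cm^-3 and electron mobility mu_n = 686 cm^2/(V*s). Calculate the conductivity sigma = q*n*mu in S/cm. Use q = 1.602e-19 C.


Step 1: sigma = q * n * mu
Step 2: sigma = 1.602e-19 * 3.45e+15 * 686
Step 3: sigma = 3.791e-01 S/cm

3.791e-01


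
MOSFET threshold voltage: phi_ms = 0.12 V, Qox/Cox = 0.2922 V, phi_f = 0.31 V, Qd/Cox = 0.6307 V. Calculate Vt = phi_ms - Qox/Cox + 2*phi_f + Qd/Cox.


Step 1: Vt = phi_ms - Qox/Cox + 2*phi_f + Qd/Cox
Step 2: Vt = 0.12 - 0.2922 + 2*0.31 + 0.6307
Step 3: Vt = 0.12 - 0.2922 + 0.62 + 0.6307
Step 4: Vt = 1.0785 V

1.0785


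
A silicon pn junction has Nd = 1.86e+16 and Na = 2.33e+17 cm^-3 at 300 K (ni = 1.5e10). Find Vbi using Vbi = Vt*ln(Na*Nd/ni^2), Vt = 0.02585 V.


Step 1: Compute Na*Nd/ni^2 = 2.33e+17 * 1.86e+16 / (1.5e10)^2 = 1.9261e+13
Step 2: ln(1.9261e+13) = 30.5891
Step 3: Vbi = 0.02585 * 30.5891 = 0.791 V

0.791


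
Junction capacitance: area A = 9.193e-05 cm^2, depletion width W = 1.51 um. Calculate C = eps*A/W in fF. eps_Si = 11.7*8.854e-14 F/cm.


Step 1: eps_Si = 11.7 * 8.854e-14 = 1.035918e-12 F/cm
Step 2: W in cm = 1.51 * 1e-4 = 1.51e-04 cm
Step 3: C = 1.035918e-12 * 9.193e-05 / 1.51e-04 = 6.306751e-13 F
Step 4: C = 630.68 fF

630.68


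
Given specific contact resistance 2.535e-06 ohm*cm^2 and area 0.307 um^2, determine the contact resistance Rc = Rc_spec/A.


Step 1: Convert area to cm^2: 0.307 um^2 = 3.0700e-09 cm^2
Step 2: Rc = Rc_spec / A = 2.535e-06 / 3.0700e-09
Step 3: Rc = 8.26e+02 ohms

8.26e+02


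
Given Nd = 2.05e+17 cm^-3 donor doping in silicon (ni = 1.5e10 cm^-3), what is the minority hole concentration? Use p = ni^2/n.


Step 1: Since Nd >> ni, n ≈ Nd = 2.05e+17 cm^-3
Step 2: p = ni^2 / n = (1.5e10)^2 / 2.05e+17
Step 3: p = 2.25e20 / 2.05e+17 = 1.10e+03 cm^-3

1.10e+03


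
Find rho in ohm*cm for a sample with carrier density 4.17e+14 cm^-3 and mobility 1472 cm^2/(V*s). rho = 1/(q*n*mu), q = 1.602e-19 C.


Step 1: sigma = q * n * mu = 1.602e-19 * 4.17e+14 * 1472 = 9.83346e-02 S/cm
Step 2: rho = 1 / sigma = 1 / 9.83346e-02 = 10.17 ohm*cm

10.17


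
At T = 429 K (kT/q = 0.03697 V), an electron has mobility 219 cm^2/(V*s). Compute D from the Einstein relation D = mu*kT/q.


Step 1: D = mu * (kT/q)
Step 2: D = 219 * 0.03697
Step 3: D = 8.1 cm^2/s

8.1


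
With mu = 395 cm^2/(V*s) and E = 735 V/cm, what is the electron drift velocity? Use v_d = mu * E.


Step 1: v_d = mu * E
Step 2: v_d = 395 * 735 = 290325
Step 3: v_d = 2.90e+05 cm/s

2.90e+05


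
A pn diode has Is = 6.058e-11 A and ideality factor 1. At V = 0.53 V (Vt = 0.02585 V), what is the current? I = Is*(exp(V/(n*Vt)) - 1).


Step 1: V/(n*Vt) = 0.53/(1*0.02585) = 20.5029
Step 2: exp(20.5029) = 8.0223e+08
Step 3: I = 6.058e-11 * (8.0223e+08 - 1) = 4.86e-02 A

4.86e-02


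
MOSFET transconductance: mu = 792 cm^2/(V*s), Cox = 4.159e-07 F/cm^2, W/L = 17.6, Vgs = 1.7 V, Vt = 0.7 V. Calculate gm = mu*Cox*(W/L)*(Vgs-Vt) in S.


Step 1: Vov = Vgs - Vt = 1.7 - 0.7 = 1.0 V
Step 2: gm = mu * Cox * (W/L) * Vov
Step 3: gm = 792 * 4.159e-07 * 17.6 * 1.0 = 5.80e-03 S

5.80e-03


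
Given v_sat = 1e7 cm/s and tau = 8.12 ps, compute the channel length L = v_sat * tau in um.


Step 1: tau in seconds = 8.12 ps * 1e-12 = 8.1200e-12 s
Step 2: L = v_sat * tau = 1e7 * 8.1200e-12 = 8.1200e-05 cm
Step 3: L in um = 8.1200e-05 * 1e4 = 0.812 um

0.812


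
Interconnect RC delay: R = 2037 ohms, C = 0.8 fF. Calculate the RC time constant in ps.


Step 1: tau = R * C
Step 2: tau = 2037 * 0.8 fF = 2037 * 8.0e-16 F
Step 3: tau = 1.6296e-12 s = 1.6296 ps

1.6296


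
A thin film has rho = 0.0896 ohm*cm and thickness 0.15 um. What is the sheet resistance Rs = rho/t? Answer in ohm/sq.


Step 1: Convert thickness to cm: t = 0.15 um = 1.5000e-05 cm
Step 2: Rs = rho / t = 0.0896 / 1.5000e-05
Step 3: Rs = 5973.3 ohm/sq

5973.3


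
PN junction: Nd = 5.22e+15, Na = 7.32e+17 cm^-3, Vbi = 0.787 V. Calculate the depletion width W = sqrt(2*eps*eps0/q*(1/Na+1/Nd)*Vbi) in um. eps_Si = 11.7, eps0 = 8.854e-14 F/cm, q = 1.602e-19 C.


Step 1: 1/Na + 1/Nd = 1/7.32e+17 + 1/5.22e+15 = 1.92937e-16
Step 2: 2*eps*eps0/q = 2*11.7*8.854e-14/1.602e-19 = 1.293281e+07
Step 3: W^2 = 1.293281e+07 * 1.92937e-16 * 0.787 = 1.96374e-09
Step 4: W = sqrt(1.96374e-09) = 4.431e-05 cm = 0.4431 um

0.4431


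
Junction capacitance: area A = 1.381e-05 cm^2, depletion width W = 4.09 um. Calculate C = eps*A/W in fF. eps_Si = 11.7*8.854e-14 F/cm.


Step 1: eps_Si = 11.7 * 8.854e-14 = 1.035918e-12 F/cm
Step 2: W in cm = 4.09 * 1e-4 = 4.09e-04 cm
Step 3: C = 1.035918e-12 * 1.381e-05 / 4.09e-04 = 3.497806e-14 F
Step 4: C = 34.98 fF

34.98


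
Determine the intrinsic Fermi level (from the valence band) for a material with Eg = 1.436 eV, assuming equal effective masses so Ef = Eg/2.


Step 1: For an intrinsic semiconductor, the Fermi level sits at midgap.
Step 2: Ef = Eg / 2 = 1.436 / 2 = 0.718 eV

0.718


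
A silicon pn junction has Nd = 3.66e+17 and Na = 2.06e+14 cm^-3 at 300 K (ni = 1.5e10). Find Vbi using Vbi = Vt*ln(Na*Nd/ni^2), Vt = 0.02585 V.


Step 1: Compute Na*Nd/ni^2 = 2.06e+14 * 3.66e+17 / (1.5e10)^2 = 3.3509e+11
Step 2: ln(3.3509e+11) = 26.5377
Step 3: Vbi = 0.02585 * 26.5377 = 0.686 V

0.686


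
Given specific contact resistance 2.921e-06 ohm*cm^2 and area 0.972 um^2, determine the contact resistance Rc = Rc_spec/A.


Step 1: Convert area to cm^2: 0.972 um^2 = 9.7200e-09 cm^2
Step 2: Rc = Rc_spec / A = 2.921e-06 / 9.7200e-09
Step 3: Rc = 3.01e+02 ohms

3.01e+02


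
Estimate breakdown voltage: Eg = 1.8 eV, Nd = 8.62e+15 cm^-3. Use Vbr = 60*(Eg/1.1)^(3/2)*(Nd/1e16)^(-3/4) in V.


Step 1: Eg/1.1 = 1.8/1.1 = 1.636364
Step 2: (Eg/1.1)^1.5 = 1.636364^1.5 = 2.093244
Step 3: (Nd/1e16)^(-0.75) = (0.862)^(-0.75) = 1.117814
Step 4: Vbr = 60 * 2.093244 * 1.117814 = 140.4 V

140.4


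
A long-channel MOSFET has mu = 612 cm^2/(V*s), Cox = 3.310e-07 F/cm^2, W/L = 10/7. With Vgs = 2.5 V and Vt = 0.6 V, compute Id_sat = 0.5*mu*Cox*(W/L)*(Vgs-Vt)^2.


Step 1: Overdrive voltage Vov = Vgs - Vt = 2.5 - 0.6 = 1.9 V
Step 2: W/L = 10/7 = 1.42857
Step 3: Id = 0.5 * 612 * 3.310e-07 * 1.42857 * 1.9^2
Step 4: Id = 5.22e-04 A

5.22e-04


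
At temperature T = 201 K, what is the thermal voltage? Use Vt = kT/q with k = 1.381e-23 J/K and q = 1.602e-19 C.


Step 1: kT = 1.381e-23 * 201 = 2.77581e-21 J
Step 2: Vt = kT/q = 2.77581e-21 / 1.602e-19
Step 3: Vt = 0.01733 V

0.01733


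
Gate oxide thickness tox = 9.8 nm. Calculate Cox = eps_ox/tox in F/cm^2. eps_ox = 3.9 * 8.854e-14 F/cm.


Step 1: eps_ox = 3.9 * 8.854e-14 = 3.45306e-13 F/cm
Step 2: tox in cm = 9.8 nm * 1e-7 = 9.8000e-07 cm
Step 3: Cox = 3.45306e-13 / 9.8000e-07 = 3.52e-07 F/cm^2

3.52e-07


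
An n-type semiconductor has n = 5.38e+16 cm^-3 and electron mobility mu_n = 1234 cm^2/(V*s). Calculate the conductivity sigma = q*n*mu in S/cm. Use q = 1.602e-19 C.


Step 1: sigma = q * n * mu
Step 2: sigma = 1.602e-19 * 5.38e+16 * 1234
Step 3: sigma = 1.064e+01 S/cm

1.064e+01


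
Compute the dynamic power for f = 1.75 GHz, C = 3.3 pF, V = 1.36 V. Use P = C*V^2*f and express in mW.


Step 1: V^2 = 1.36^2 = 1.8496 V^2
Step 2: P = C*V^2*f = 3.3e-12 F * 1.8496 * 1.75e9 Hz
Step 3: P = 1.068144e-02 W
Step 4: P = 10.681 mW

10.681


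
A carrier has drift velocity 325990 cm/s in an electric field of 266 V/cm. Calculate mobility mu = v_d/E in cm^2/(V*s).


Step 1: mu = v_d / E
Step 2: mu = 325990 / 266
Step 3: mu = 1225.53 cm^2/(V*s)

1225.53


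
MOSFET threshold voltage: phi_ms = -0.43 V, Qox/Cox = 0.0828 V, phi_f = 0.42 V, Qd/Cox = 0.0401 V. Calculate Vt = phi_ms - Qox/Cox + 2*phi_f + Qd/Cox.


Step 1: Vt = phi_ms - Qox/Cox + 2*phi_f + Qd/Cox
Step 2: Vt = -0.43 - 0.0828 + 2*0.42 + 0.0401
Step 3: Vt = -0.43 - 0.0828 + 0.84 + 0.0401
Step 4: Vt = 0.3673 V

0.3673


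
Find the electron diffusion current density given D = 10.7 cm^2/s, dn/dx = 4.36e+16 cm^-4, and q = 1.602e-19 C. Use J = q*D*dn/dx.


Step 1: J = q * D * (dn/dx)
Step 2: J = 1.602e-19 * 10.7 * 4.36e+16
Step 3: J = 7.47e-02 A/cm^2

7.47e-02


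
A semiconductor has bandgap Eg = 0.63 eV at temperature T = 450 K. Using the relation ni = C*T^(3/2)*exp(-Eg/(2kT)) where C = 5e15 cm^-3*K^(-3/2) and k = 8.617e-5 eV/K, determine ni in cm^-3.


Step 1: Compute kT = 8.617e-5 * 450 = 0.0387765 eV
Step 2: Exponent = -Eg/(2kT) = -0.63/(2*0.0387765) = -8.12348
Step 3: T^(3/2) = 450^1.5 = 9545.94
Step 4: ni = 5e15 * 9545.94 * exp(-8.12348) = 1.42e+16 cm^-3

1.42e+16


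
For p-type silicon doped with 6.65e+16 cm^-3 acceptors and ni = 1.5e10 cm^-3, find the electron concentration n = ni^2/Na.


Step 1: Majority hole concentration p ≈ Na = 6.65e+16 cm^-3
Step 2: n = ni^2 / Na = (1.5e10)^2 / 6.65e+16
Step 3: n = 3.38e+03 cm^-3

3.38e+03


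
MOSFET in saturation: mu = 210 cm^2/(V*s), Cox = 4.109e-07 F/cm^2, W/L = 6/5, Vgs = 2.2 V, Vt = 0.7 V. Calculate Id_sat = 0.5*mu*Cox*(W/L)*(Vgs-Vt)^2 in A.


Step 1: Overdrive voltage Vov = Vgs - Vt = 2.2 - 0.7 = 1.5 V
Step 2: W/L = 6/5 = 1.2
Step 3: Id = 0.5 * 210 * 4.109e-07 * 1.2 * 1.5^2
Step 4: Id = 1.16e-04 A

1.16e-04


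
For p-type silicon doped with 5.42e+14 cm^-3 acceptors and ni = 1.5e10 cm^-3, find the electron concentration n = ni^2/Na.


Step 1: Majority hole concentration p ≈ Na = 5.42e+14 cm^-3
Step 2: n = ni^2 / Na = (1.5e10)^2 / 5.42e+14
Step 3: n = 4.15e+05 cm^-3

4.15e+05


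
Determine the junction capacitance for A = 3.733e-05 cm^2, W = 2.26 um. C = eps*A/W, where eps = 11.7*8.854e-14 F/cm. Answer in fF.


Step 1: eps_Si = 11.7 * 8.854e-14 = 1.035918e-12 F/cm
Step 2: W in cm = 2.26 * 1e-4 = 2.26e-04 cm
Step 3: C = 1.035918e-12 * 3.733e-05 / 2.26e-04 = 1.711098e-13 F
Step 4: C = 171.11 fF

171.11


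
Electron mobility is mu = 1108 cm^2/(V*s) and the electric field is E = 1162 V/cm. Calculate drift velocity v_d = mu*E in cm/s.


Step 1: v_d = mu * E
Step 2: v_d = 1108 * 1162 = 1287496
Step 3: v_d = 1.29e+06 cm/s

1.29e+06


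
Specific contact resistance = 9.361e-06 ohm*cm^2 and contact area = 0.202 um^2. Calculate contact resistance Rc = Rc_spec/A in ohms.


Step 1: Convert area to cm^2: 0.202 um^2 = 2.0200e-09 cm^2
Step 2: Rc = Rc_spec / A = 9.361e-06 / 2.0200e-09
Step 3: Rc = 4.63e+03 ohms

4.63e+03


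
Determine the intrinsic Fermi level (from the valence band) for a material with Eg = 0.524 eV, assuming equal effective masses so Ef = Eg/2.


Step 1: For an intrinsic semiconductor, the Fermi level sits at midgap.
Step 2: Ef = Eg / 2 = 0.524 / 2 = 0.262 eV

0.262


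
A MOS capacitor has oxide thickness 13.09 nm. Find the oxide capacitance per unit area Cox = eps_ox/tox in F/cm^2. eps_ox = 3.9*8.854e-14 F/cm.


Step 1: eps_ox = 3.9 * 8.854e-14 = 3.45306e-13 F/cm
Step 2: tox in cm = 13.09 nm * 1e-7 = 1.3090e-06 cm
Step 3: Cox = 3.45306e-13 / 1.3090e-06 = 2.64e-07 F/cm^2

2.64e-07


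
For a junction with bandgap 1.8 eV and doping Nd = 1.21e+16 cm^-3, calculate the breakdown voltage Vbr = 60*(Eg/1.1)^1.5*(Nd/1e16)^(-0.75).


Step 1: Eg/1.1 = 1.8/1.1 = 1.636364
Step 2: (Eg/1.1)^1.5 = 1.636364^1.5 = 2.093244
Step 3: (Nd/1e16)^(-0.75) = (1.21)^(-0.75) = 0.866784
Step 4: Vbr = 60 * 2.093244 * 0.866784 = 108.9 V

108.9


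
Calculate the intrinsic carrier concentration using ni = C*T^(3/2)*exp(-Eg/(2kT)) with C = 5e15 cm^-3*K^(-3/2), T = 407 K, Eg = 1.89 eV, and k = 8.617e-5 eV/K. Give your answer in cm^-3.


Step 1: Compute kT = 8.617e-5 * 407 = 0.03507119 eV
Step 2: Exponent = -Eg/(2kT) = -1.89/(2*0.03507119) = -26.94519
Step 3: T^(3/2) = 407^1.5 = 8210.92
Step 4: ni = 5e15 * 8210.92 * exp(-26.94519) = 8.15e+07 cm^-3

8.15e+07


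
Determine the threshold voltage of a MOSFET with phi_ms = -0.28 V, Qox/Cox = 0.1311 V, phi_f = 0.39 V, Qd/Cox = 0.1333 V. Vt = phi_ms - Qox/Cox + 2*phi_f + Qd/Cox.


Step 1: Vt = phi_ms - Qox/Cox + 2*phi_f + Qd/Cox
Step 2: Vt = -0.28 - 0.1311 + 2*0.39 + 0.1333
Step 3: Vt = -0.28 - 0.1311 + 0.78 + 0.1333
Step 4: Vt = 0.5022 V

0.5022


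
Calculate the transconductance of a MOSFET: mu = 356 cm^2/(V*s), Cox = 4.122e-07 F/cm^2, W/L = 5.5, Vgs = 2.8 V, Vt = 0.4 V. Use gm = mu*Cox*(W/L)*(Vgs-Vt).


Step 1: Vov = Vgs - Vt = 2.8 - 0.4 = 2.4 V
Step 2: gm = mu * Cox * (W/L) * Vov
Step 3: gm = 356 * 4.122e-07 * 5.5 * 2.4 = 1.94e-03 S

1.94e-03


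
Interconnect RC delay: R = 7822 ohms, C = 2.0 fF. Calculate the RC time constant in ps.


Step 1: tau = R * C
Step 2: tau = 7822 * 2.0 fF = 7822 * 2.0e-15 F
Step 3: tau = 1.5644e-11 s = 15.644 ps

15.644


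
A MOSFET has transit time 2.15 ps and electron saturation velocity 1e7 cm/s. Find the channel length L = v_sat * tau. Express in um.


Step 1: tau in seconds = 2.15 ps * 1e-12 = 2.1500e-12 s
Step 2: L = v_sat * tau = 1e7 * 2.1500e-12 = 2.1500e-05 cm
Step 3: L in um = 2.1500e-05 * 1e4 = 0.215 um

0.215


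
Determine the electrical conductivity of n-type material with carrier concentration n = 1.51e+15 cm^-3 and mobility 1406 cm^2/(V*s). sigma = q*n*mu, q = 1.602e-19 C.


Step 1: sigma = q * n * mu
Step 2: sigma = 1.602e-19 * 1.51e+15 * 1406
Step 3: sigma = 3.401e-01 S/cm

3.401e-01


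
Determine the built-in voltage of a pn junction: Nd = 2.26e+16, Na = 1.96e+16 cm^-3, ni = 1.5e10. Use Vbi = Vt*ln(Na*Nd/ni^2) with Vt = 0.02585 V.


Step 1: Compute Na*Nd/ni^2 = 1.96e+16 * 2.26e+16 / (1.5e10)^2 = 1.9687e+12
Step 2: ln(1.9687e+12) = 28.3084
Step 3: Vbi = 0.02585 * 28.3084 = 0.732 V

0.732


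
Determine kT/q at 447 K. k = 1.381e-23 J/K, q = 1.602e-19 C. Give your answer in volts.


Step 1: kT = 1.381e-23 * 447 = 6.17307e-21 J
Step 2: Vt = kT/q = 6.17307e-21 / 1.602e-19
Step 3: Vt = 0.03853 V

0.03853


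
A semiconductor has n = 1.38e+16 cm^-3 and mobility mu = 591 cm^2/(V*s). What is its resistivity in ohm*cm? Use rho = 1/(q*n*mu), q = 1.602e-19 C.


Step 1: sigma = q * n * mu = 1.602e-19 * 1.38e+16 * 591 = 1.30656e+00 S/cm
Step 2: rho = 1 / sigma = 1 / 1.30656e+00 = 0.7654 ohm*cm

0.7654


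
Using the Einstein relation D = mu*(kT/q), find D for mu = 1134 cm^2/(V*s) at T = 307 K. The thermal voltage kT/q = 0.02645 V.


Step 1: D = mu * (kT/q)
Step 2: D = 1134 * 0.02645
Step 3: D = 29.99 cm^2/s

29.99


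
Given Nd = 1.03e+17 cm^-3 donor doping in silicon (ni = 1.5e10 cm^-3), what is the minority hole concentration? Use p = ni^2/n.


Step 1: Since Nd >> ni, n ≈ Nd = 1.03e+17 cm^-3
Step 2: p = ni^2 / n = (1.5e10)^2 / 1.03e+17
Step 3: p = 2.25e20 / 1.03e+17 = 2.18e+03 cm^-3

2.18e+03


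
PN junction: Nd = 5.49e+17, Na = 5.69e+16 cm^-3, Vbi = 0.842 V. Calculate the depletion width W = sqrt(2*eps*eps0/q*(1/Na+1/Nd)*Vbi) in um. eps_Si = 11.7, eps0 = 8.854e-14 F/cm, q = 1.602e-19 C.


Step 1: 1/Na + 1/Nd = 1/5.69e+16 + 1/5.49e+17 = 1.93962e-17
Step 2: 2*eps*eps0/q = 2*11.7*8.854e-14/1.602e-19 = 1.293281e+07
Step 3: W^2 = 1.293281e+07 * 1.93962e-17 * 0.842 = 2.11213e-10
Step 4: W = sqrt(2.11213e-10) = 1.453e-05 cm = 0.1453 um

0.1453


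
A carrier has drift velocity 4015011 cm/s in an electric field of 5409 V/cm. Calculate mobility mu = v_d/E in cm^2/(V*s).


Step 1: mu = v_d / E
Step 2: mu = 4015011 / 5409
Step 3: mu = 742.28 cm^2/(V*s)

742.28


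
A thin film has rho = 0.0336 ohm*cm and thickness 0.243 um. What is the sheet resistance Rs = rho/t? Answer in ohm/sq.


Step 1: Convert thickness to cm: t = 0.243 um = 2.4300e-05 cm
Step 2: Rs = rho / t = 0.0336 / 2.4300e-05
Step 3: Rs = 1382.7 ohm/sq

1382.7


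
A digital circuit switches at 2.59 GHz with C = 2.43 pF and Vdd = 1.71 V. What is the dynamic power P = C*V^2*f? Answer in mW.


Step 1: V^2 = 1.71^2 = 2.9241 V^2
Step 2: P = C*V^2*f = 2.43e-12 F * 2.9241 * 2.59e9 Hz
Step 3: P = 1.840340817e-02 W
Step 4: P = 18.403 mW

18.403


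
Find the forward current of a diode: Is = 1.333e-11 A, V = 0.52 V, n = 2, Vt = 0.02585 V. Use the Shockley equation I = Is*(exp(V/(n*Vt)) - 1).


Step 1: V/(n*Vt) = 0.52/(2*0.02585) = 10.0580
Step 2: exp(10.0580) = 2.3342e+04
Step 3: I = 1.333e-11 * (2.3342e+04 - 1) = 3.11e-07 A

3.11e-07
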